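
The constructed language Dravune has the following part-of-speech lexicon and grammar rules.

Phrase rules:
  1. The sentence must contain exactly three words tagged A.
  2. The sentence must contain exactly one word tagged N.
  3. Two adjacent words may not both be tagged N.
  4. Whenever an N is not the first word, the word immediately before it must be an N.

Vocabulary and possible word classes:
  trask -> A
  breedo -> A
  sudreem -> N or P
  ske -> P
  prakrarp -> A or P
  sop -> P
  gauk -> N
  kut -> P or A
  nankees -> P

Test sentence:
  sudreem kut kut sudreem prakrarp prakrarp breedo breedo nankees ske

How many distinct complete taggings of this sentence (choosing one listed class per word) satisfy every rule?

Candidates per position — 1:sudreem {N,P}; 2:kut {P,A}; 3:kut {P,A}; 4:sudreem {N,P}; 5:prakrarp {A,P}; 6:prakrarp {A,P}; 7:breedo {A}; 8:breedo {A}; 9:nankees {P}; 10:ske {P}.
There are 64 candidate sequences in total.
The sequences that satisfy every rule: N P P P A P A A P P; N P P P P A A A P P; N P A P P P A A P P; N A P P P P A A P P.
Count = 4.

4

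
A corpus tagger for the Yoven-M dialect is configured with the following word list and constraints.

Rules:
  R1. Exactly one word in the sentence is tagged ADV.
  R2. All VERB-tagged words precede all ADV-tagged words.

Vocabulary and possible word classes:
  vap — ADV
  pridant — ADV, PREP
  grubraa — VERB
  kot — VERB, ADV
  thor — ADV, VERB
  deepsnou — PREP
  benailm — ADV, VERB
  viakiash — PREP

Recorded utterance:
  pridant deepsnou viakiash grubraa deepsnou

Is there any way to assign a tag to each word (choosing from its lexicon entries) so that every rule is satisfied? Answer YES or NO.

Candidates per position — 1:pridant {ADV,PREP}; 2:deepsnou {PREP}; 3:viakiash {PREP}; 4:grubraa {VERB}; 5:deepsnou {PREP}.
Every candidate sequence violates at least one rule; no consistent tagging exists.

NO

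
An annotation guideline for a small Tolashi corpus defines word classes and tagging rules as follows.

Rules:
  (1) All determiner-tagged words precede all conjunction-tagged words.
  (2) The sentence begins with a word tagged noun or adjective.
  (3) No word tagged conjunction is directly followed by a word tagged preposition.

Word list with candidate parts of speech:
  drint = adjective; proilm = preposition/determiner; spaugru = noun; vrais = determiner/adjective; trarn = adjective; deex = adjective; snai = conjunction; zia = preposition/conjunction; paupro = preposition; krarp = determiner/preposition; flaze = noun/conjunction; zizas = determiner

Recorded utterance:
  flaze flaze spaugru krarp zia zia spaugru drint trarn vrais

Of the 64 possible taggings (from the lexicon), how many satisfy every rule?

Candidates per position — 1:flaze {noun,conjunction}; 2:flaze {noun,conjunction}; 3:spaugru {noun}; 4:krarp {determiner,preposition}; 5:zia {preposition,conjunction}; 6:zia {preposition,conjunction}; 7:spaugru {noun}; 8:drint {adjective}; 9:trarn {adjective}; 10:vrais {determiner,adjective}.
There are 64 candidate sequences in total.
Checking each against the rules leaves 11 sequences.
Count = 11.

11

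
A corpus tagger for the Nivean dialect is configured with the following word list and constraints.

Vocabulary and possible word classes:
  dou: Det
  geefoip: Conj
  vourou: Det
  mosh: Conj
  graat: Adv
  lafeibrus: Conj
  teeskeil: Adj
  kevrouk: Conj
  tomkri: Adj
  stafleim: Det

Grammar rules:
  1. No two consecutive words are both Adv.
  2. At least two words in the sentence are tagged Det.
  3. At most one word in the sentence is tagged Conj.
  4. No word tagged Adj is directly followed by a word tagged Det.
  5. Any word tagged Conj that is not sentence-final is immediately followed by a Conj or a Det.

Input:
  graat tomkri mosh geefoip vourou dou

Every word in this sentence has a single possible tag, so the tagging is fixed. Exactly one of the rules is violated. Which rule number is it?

Fixed tagging: Adv Adj Conj Conj Det Det.
Rule check: R1 holds, R2 holds, R3 violated, R4 holds, R5 holds.
Only rule 3 fails.

3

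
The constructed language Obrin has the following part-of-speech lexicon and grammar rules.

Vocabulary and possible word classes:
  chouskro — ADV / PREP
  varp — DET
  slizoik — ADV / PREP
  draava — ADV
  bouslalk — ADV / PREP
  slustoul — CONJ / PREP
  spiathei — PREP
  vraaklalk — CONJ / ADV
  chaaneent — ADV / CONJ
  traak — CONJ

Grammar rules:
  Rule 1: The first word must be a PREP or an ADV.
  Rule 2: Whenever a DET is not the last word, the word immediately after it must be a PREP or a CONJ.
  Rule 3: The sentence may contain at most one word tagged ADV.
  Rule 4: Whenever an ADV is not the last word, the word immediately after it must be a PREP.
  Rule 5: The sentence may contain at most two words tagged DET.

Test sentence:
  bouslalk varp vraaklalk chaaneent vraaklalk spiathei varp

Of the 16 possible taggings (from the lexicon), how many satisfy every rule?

Candidates per position — 1:bouslalk {ADV,PREP}; 2:varp {DET}; 3:vraaklalk {CONJ,ADV}; 4:chaaneent {ADV,CONJ}; 5:vraaklalk {CONJ,ADV}; 6:spiathei {PREP}; 7:varp {DET}.
There are 16 candidate sequences in total.
The sequences that satisfy every rule: PREP DET CONJ CONJ CONJ PREP DET; PREP DET CONJ CONJ ADV PREP DET.
Count = 2.

2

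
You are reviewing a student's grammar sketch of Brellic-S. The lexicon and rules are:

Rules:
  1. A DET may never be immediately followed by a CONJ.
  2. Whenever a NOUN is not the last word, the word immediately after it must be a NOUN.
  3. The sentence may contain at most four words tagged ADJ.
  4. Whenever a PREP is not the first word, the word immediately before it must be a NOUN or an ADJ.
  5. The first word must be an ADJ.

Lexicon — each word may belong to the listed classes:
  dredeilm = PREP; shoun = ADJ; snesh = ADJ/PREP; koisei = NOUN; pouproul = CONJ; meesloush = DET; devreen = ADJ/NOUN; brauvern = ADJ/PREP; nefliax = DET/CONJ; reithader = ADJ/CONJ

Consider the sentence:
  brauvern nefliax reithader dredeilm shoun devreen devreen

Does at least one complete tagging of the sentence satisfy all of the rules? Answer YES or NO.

YES

Candidates per position — 1:brauvern {ADJ,PREP}; 2:nefliax {DET,CONJ}; 3:reithader {ADJ,CONJ}; 4:dredeilm {PREP}; 5:shoun {ADJ}; 6:devreen {ADJ,NOUN}; 7:devreen {ADJ,NOUN}.
One satisfying assignment: ADJ DET ADJ PREP ADJ ADJ NOUN.
Check: rule 1 ✓; rule 2 ✓; rule 3 ✓; rule 4 ✓; rule 5 ✓.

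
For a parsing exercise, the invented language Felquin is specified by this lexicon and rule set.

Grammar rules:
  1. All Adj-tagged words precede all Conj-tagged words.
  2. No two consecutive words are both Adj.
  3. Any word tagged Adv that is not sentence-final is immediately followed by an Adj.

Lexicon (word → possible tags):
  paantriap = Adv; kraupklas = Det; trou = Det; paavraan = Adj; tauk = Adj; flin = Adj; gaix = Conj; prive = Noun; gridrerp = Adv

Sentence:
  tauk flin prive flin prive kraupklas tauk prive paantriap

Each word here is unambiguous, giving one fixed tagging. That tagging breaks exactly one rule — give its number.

Fixed tagging: Adj Adj Noun Adj Noun Det Adj Noun Adv.
Rule check: R1 pass, R2 fail, R3 pass.
Only rule 2 fails.

2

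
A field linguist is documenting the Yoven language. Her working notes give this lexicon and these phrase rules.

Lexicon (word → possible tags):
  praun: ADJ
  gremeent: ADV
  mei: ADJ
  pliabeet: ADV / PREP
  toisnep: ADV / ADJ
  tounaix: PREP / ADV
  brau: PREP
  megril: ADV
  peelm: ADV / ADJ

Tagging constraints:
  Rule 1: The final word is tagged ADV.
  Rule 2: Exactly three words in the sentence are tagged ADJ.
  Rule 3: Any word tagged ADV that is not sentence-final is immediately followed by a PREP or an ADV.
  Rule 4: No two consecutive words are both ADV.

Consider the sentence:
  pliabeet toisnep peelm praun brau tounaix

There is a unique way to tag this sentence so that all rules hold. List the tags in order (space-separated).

PREP ADJ ADJ ADJ PREP ADV

Candidates per position — 1:pliabeet {ADV,PREP}; 2:toisnep {ADV,ADJ}; 3:peelm {ADV,ADJ}; 4:praun {ADJ}; 5:brau {PREP}; 6:tounaix {PREP,ADV}.
Word 1 cannot be ADV — rule 3 would then fail for every completion. It is PREP.
Word 2 cannot be ADV — rule 2 would then fail for every completion. It is ADJ.
Word 3 cannot be ADV — rule 2 would then fail for every completion. It is ADJ.
Word 6 cannot be PREP — rule 1 would then fail for every completion. It is ADV.
That leaves exactly one tagging: PREP ADJ ADJ ADJ PREP ADV.
Checking: rule 1 ✓; rule 2 ✓; rule 3 ✓; rule 4 ✓.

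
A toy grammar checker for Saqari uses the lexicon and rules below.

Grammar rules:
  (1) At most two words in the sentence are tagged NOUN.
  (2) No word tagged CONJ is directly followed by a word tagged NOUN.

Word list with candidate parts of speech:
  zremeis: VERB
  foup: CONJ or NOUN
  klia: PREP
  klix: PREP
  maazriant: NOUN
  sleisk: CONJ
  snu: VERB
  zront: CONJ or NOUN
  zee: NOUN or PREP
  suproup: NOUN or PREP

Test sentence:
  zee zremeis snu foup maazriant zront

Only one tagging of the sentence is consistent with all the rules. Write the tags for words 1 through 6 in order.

PREP VERB VERB NOUN NOUN CONJ

Candidates per position — 1:zee {NOUN,PREP}; 2:zremeis {VERB}; 3:snu {VERB}; 4:foup {CONJ,NOUN}; 5:maazriant {NOUN}; 6:zront {CONJ,NOUN}.
If word 4 were CONJ, no tagging could satisfy rule 2; so word 4 is NOUN.
If word 6 were NOUN, no tagging could satisfy rule 1; so word 6 is CONJ.
If word 1 were NOUN, no tagging could satisfy rule 1; so word 1 is PREP.
So the tagging must be: PREP VERB VERB NOUN NOUN CONJ.
Checking: rule 1 ✓; rule 2 ✓.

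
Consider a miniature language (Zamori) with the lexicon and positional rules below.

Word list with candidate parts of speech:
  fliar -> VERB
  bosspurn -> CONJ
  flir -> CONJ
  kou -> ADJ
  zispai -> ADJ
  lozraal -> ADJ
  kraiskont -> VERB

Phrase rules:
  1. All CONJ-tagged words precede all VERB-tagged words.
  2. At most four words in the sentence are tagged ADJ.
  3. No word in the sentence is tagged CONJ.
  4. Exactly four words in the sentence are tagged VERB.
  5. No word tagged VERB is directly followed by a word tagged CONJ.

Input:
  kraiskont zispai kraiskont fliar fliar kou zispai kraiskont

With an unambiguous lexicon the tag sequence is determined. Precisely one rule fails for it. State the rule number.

4

Fixed tagging: VERB ADJ VERB VERB VERB ADJ ADJ VERB.
Applying the rules: R1 holds, R2 holds, R3 holds, R4 violated, R5 holds.
Only rule 4 fails.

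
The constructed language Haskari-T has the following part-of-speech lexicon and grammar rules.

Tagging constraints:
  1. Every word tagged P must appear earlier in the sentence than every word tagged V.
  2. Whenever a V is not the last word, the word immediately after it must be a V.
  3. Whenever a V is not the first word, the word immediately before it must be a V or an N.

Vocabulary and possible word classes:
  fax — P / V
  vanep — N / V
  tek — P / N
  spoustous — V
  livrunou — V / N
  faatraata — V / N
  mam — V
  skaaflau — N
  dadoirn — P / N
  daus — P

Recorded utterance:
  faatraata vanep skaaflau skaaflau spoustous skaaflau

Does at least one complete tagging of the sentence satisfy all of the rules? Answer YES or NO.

Candidates per position — 1:faatraata {V,N}; 2:vanep {N,V}; 3:skaaflau {N}; 4:skaaflau {N}; 5:spoustous {V}; 6:skaaflau {N}.
Rule 2 cannot be satisfied by any choice of tags from the lexicon.
So there is no consistent tagging.

NO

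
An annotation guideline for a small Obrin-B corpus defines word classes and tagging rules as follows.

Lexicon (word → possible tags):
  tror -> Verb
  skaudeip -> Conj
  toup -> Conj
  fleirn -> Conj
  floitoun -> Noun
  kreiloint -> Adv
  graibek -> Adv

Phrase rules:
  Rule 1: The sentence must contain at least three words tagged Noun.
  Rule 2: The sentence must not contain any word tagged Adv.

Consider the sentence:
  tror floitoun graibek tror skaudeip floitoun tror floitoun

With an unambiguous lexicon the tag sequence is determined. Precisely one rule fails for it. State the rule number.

2

Fixed tagging: Verb Noun Adv Verb Conj Noun Verb Noun.
Rule check: R1 pass, R2 fail.
Only rule 2 fails.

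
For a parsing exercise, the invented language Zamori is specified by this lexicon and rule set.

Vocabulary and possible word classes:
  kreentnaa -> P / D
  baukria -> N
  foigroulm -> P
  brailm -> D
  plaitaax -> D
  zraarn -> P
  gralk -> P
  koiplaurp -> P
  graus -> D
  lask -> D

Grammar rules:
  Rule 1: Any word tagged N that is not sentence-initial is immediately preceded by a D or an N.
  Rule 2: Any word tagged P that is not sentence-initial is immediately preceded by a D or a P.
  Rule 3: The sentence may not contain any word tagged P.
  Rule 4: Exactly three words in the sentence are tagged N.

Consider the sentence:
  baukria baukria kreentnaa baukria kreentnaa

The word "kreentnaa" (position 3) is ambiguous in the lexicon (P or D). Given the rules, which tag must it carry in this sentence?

Candidates per position — 1:baukria {N}; 2:baukria {N}; 3:kreentnaa {P,D}; 4:baukria {N}; 5:kreentnaa {P,D}.
Position 3: P is ruled out by rule 1; that leaves D.
Position 5: P is ruled out by rule 2; that leaves D.
The only consistent sequence is: N N D N D.
Check: rule 1 holds; rule 2 holds; rule 3 holds; rule 4 holds.

D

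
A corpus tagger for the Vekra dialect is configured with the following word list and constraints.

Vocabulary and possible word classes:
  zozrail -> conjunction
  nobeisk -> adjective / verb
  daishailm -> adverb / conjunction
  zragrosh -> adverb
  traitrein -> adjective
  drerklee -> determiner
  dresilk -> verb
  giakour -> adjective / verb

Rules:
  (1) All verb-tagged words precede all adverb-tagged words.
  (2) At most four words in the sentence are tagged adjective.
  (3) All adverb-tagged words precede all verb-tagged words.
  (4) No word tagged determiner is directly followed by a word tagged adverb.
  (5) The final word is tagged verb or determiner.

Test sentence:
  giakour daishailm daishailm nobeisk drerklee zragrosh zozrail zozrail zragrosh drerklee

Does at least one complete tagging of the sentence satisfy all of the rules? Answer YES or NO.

NO

Candidates per position — 1:giakour {adjective,verb}; 2:daishailm {adverb,conjunction}; 3:daishailm {adverb,conjunction}; 4:nobeisk {adjective,verb}; 5:drerklee {determiner}; 6:zragrosh {adverb}; 7:zozrail {conjunction}; 8:zozrail {conjunction}; 9:zragrosh {adverb}; 10:drerklee {determiner}.
Rule 4 cannot be satisfied by any choice of tags from the lexicon.
So there is no consistent tagging.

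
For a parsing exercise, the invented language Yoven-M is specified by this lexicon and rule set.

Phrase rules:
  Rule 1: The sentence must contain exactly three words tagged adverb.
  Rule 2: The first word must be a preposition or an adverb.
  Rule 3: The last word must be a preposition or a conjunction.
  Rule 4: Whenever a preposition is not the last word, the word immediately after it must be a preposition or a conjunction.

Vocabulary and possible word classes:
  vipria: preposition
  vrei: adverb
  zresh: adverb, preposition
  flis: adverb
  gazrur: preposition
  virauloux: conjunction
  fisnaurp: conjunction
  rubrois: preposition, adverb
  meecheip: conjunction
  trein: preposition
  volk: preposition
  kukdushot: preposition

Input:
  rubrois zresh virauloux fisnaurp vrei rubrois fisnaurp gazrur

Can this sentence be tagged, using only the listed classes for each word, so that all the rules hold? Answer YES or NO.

YES

Candidates per position — 1:rubrois {preposition,adverb}; 2:zresh {adverb,preposition}; 3:virauloux {conjunction}; 4:fisnaurp {conjunction}; 5:vrei {adverb}; 6:rubrois {preposition,adverb}; 7:fisnaurp {conjunction}; 8:gazrur {preposition}.
One satisfying assignment: adverb preposition conjunction conjunction adverb adverb conjunction preposition.
Check: rule 1 holds; rule 2 holds; rule 3 holds; rule 4 holds.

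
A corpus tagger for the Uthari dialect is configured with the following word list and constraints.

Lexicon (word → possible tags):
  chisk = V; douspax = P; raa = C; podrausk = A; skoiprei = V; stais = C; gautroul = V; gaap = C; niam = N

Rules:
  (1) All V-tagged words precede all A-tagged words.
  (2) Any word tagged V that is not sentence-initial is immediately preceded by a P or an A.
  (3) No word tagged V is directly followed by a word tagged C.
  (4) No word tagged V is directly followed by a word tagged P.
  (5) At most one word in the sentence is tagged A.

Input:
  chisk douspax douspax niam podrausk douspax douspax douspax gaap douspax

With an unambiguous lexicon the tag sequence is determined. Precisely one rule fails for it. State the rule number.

Fixed tagging: V P P N A P P P C P.
Checking each rule: R1 pass, R2 pass, R3 pass, R4 fail, R5 pass.
Only rule 4 fails.

4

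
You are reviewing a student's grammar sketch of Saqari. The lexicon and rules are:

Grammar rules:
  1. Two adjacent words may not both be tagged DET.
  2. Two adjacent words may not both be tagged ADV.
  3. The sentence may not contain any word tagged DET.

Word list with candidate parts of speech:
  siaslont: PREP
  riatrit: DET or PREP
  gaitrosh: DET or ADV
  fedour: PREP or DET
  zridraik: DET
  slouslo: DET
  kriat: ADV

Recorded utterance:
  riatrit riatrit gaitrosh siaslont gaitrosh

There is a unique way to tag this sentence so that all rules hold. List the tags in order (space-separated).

Candidates per position — 1:riatrit {DET,PREP}; 2:riatrit {DET,PREP}; 3:gaitrosh {DET,ADV}; 4:siaslont {PREP}; 5:gaitrosh {DET,ADV}.
Position 1: DET is ruled out by rule 3; that leaves PREP.
Position 2: DET is ruled out by rule 3; that leaves PREP.
Position 3: DET is ruled out by rule 3; that leaves ADV.
Position 5: DET is ruled out by rule 3; that leaves ADV.
The only consistent sequence is: PREP PREP ADV PREP ADV.
Verifying each rule — rule 1 ✓; rule 2 ✓; rule 3 ✓.

PREP PREP ADV PREP ADV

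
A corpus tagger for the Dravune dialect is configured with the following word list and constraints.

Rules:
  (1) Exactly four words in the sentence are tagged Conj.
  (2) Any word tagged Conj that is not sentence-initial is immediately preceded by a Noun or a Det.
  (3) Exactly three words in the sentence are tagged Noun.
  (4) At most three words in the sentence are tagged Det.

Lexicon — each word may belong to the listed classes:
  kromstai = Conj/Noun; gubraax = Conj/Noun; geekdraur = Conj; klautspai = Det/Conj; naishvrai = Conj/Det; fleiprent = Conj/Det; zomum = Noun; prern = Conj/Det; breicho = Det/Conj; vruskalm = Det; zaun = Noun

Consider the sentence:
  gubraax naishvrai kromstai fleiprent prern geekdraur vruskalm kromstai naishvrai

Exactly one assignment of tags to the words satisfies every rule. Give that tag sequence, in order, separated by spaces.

Candidates per position — 1:gubraax {Conj,Noun}; 2:naishvrai {Conj,Det}; 3:kromstai {Conj,Noun}; 4:fleiprent {Conj,Det}; 5:prern {Conj,Det}; 6:geekdraur {Conj}; 7:vruskalm {Det}; 8:kromstai {Conj,Noun}; 9:naishvrai {Conj,Det}.
Position 1: tagging it Conj would leave rule 3 unsatisfiable, so it must be Noun.
Position 3: tagging it Conj would leave rule 3 unsatisfiable, so it must be Noun.
Position 5: tagging it Conj would leave rule 2 unsatisfiable, so it must be Det.
Position 8: tagging it Conj would leave rule 3 unsatisfiable, so it must be Noun.
Position 9: tagging it Det would leave rule 1 unsatisfiable, so it must be Conj.
Position 2: tagging it Det would leave rule 1 unsatisfiable, so it must be Conj.
Position 4: tagging it Det would leave rule 1 unsatisfiable, so it must be Conj.
So the tagging must be: Noun Conj Noun Conj Det Conj Det Noun Conj.
Checking: rule 1 satisfied; rule 2 satisfied; rule 3 satisfied; rule 4 satisfied.

Noun Conj Noun Conj Det Conj Det Noun Conj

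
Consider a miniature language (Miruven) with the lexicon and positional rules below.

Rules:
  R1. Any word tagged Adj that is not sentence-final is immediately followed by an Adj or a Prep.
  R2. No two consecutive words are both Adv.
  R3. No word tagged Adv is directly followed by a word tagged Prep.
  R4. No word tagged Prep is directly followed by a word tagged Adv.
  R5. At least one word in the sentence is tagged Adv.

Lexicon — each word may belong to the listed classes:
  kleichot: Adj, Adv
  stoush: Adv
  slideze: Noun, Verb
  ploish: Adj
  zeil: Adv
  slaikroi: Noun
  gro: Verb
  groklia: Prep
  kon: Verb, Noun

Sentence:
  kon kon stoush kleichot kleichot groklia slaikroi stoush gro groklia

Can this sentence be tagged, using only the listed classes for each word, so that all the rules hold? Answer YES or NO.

YES

Candidates per position — 1:kon {Verb,Noun}; 2:kon {Verb,Noun}; 3:stoush {Adv}; 4:kleichot {Adj,Adv}; 5:kleichot {Adj,Adv}; 6:groklia {Prep}; 7:slaikroi {Noun}; 8:stoush {Adv}; 9:gro {Verb}; 10:groklia {Prep}.
One satisfying assignment: Verb Verb Adv Adj Adj Prep Noun Adv Verb Prep.
Rule-by-rule: rule 1 satisfied; rule 2 satisfied; rule 3 satisfied; rule 4 satisfied; rule 5 satisfied.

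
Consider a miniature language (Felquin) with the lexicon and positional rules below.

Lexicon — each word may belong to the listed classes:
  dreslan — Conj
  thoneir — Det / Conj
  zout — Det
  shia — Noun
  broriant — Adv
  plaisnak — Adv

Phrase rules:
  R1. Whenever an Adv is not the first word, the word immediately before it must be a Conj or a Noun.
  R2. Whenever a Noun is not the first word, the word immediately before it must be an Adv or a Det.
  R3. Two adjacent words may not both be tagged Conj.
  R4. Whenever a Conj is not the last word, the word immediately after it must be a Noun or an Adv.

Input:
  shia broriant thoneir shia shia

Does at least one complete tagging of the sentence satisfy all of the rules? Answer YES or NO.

Candidates per position — 1:shia {Noun}; 2:broriant {Adv}; 3:thoneir {Det,Conj}; 4:shia {Noun}; 5:shia {Noun}.
Rule 2 cannot be satisfied by any choice of tags from the lexicon.
So there is no consistent tagging.

NO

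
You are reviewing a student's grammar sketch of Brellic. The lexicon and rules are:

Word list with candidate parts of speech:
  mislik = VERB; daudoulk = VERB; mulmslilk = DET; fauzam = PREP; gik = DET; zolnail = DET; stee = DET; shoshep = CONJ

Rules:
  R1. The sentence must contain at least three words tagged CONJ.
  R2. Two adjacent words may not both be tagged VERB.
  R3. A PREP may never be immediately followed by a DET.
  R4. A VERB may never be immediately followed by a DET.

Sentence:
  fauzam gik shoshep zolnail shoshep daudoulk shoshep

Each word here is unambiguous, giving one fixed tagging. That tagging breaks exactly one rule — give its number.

3

Fixed tagging: PREP DET CONJ DET CONJ VERB CONJ.
Rule check: R1 ✓, R2 ✓, R3 ✗, R4 ✓.
Only rule 3 fails.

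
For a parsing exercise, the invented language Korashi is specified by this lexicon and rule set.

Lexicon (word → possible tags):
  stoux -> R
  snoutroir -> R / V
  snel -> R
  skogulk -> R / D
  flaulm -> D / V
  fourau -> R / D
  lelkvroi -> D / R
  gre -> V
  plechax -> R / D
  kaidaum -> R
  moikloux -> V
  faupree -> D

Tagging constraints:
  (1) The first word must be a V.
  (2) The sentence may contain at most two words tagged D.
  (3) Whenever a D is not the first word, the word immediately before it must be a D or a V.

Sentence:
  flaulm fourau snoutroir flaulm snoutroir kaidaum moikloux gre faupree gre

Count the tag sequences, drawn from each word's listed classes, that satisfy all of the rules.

Candidates per position — 1:flaulm {D,V}; 2:fourau {R,D}; 3:snoutroir {R,V}; 4:flaulm {D,V}; 5:snoutroir {R,V}; 6:kaidaum {R}; 7:moikloux {V}; 8:gre {V}; 9:faupree {D}; 10:gre {V}.
There are 32 candidate sequences in total.
Checking each against the rules leaves 10 sequences.
Count = 10.

10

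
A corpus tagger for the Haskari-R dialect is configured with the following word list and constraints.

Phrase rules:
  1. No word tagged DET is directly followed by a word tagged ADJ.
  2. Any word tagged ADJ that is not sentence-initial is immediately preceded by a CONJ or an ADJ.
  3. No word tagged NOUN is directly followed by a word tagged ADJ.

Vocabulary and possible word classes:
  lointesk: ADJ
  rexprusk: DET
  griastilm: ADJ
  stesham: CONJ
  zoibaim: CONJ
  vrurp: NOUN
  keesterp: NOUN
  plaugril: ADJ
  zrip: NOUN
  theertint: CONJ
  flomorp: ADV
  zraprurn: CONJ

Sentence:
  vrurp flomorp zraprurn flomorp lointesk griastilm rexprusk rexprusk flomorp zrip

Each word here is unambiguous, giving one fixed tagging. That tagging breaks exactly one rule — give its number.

Fixed tagging: NOUN ADV CONJ ADV ADJ ADJ DET DET ADV NOUN.
Rule check: R1 pass, R2 fail, R3 pass.
Only rule 2 fails.

2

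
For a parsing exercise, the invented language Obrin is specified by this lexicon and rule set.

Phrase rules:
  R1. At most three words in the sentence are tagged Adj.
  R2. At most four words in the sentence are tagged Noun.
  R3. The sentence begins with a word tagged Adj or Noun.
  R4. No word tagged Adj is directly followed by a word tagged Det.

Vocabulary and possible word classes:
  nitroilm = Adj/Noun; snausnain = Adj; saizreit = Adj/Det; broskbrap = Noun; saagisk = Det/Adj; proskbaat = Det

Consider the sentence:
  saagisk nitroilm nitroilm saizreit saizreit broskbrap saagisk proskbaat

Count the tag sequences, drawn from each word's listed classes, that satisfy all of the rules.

5

Candidates per position — 1:saagisk {Det,Adj}; 2:nitroilm {Adj,Noun}; 3:nitroilm {Adj,Noun}; 4:saizreit {Adj,Det}; 5:saizreit {Adj,Det}; 6:broskbrap {Noun}; 7:saagisk {Det,Adj}; 8:proskbaat {Det}.
There are 64 candidate sequences in total.
The sequences that satisfy every rule: Adj Adj Noun Det Adj Noun Det Det; Adj Adj Noun Det Det Noun Det Det; Adj Noun Noun Adj Adj Noun Det Det; Adj Noun Noun Det Adj Noun Det Det; Adj Noun Noun Det Det Noun Det Det.
Count = 5.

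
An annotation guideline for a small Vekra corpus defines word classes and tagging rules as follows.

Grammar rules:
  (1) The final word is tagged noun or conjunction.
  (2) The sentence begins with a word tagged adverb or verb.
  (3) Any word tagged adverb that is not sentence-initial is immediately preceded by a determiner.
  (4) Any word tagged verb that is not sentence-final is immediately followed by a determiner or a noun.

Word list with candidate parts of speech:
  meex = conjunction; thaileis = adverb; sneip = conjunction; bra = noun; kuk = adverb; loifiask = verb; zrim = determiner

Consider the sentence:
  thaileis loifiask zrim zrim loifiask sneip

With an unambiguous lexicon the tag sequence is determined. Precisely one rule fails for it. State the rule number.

Fixed tagging: adverb verb determiner determiner verb conjunction.
Rule check: R1 ✓, R2 ✓, R3 ✓, R4 ✗.
Only rule 4 fails.

4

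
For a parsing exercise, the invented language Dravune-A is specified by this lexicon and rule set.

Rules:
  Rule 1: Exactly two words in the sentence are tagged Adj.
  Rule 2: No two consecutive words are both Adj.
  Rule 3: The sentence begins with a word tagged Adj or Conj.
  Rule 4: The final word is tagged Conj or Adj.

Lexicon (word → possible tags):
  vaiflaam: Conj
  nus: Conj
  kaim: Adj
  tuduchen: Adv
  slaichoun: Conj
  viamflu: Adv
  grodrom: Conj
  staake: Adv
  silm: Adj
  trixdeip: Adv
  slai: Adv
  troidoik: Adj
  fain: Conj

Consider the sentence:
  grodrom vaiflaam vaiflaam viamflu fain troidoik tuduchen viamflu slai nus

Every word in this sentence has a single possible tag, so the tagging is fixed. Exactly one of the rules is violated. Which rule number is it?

Fixed tagging: Conj Conj Conj Adv Conj Adj Adv Adv Adv Conj.
Checking each rule: R1 fail, R2 pass, R3 pass, R4 pass.
Only rule 1 fails.

1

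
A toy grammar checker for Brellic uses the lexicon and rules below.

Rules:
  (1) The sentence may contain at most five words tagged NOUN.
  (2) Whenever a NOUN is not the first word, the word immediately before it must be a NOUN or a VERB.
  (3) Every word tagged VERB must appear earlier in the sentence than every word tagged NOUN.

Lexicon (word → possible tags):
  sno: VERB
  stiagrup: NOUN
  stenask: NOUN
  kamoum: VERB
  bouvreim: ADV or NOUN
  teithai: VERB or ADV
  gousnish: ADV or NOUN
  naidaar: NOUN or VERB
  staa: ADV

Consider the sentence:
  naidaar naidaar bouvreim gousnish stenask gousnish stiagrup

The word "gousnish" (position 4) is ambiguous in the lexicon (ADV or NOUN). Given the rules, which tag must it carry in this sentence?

Candidates per position — 1:naidaar {NOUN,VERB}; 2:naidaar {NOUN,VERB}; 3:bouvreim {ADV,NOUN}; 4:gousnish {ADV,NOUN}; 5:stenask {NOUN}; 6:gousnish {ADV,NOUN}; 7:stiagrup {NOUN}.
If word 3 were ADV, no tagging could satisfy rule 2; so word 3 is NOUN.
If word 4 were ADV, no tagging could satisfy rule 2; so word 4 is NOUN.
If word 6 were ADV, no tagging could satisfy rule 2; so word 6 is NOUN.
If word 1 were NOUN, no tagging could satisfy rule 1; so word 1 is VERB.
If word 2 were NOUN, no tagging could satisfy rule 1; so word 2 is VERB.
So the tagging must be: VERB VERB NOUN NOUN NOUN NOUN NOUN.
Checking: rule 1 ✓; rule 2 ✓; rule 3 ✓.

NOUN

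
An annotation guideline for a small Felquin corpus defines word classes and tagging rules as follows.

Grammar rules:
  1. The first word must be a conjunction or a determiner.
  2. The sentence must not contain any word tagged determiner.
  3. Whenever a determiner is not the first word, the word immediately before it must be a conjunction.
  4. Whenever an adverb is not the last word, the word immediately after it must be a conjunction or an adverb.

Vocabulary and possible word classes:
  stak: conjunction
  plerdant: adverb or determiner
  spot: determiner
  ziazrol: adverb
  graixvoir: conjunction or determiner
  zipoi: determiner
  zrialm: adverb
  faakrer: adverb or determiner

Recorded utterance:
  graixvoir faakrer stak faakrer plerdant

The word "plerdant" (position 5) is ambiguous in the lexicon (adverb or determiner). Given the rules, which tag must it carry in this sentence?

adverb

Candidates per position — 1:graixvoir {conjunction,determiner}; 2:faakrer {adverb,determiner}; 3:stak {conjunction}; 4:faakrer {adverb,determiner}; 5:plerdant {adverb,determiner}.
At position 1, choosing determiner makes rule 2 impossible to satisfy; hence conjunction.
At position 2, choosing determiner makes rule 2 impossible to satisfy; hence adverb.
At position 4, choosing determiner makes rule 2 impossible to satisfy; hence adverb.
At position 5, choosing determiner makes rule 2 impossible to satisfy; hence adverb.
That leaves exactly one tagging: conjunction adverb conjunction adverb adverb.
Check: rule 1 satisfied; rule 2 satisfied; rule 3 satisfied; rule 4 satisfied.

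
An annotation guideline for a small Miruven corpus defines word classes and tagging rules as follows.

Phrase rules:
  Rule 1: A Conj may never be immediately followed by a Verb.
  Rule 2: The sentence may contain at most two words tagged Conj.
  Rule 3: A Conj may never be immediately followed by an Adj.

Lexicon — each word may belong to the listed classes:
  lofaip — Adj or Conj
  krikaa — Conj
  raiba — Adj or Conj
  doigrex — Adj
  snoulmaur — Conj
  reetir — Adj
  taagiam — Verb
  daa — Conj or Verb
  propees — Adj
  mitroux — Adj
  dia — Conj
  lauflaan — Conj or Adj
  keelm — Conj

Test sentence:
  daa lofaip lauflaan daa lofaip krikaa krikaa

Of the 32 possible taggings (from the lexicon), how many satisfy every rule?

1

Candidates per position — 1:daa {Conj,Verb}; 2:lofaip {Adj,Conj}; 3:lauflaan {Conj,Adj}; 4:daa {Conj,Verb}; 5:lofaip {Adj,Conj}; 6:krikaa {Conj}; 7:krikaa {Conj}.
There are 32 candidate sequences in total.
The sequences that satisfy every rule: Verb Adj Adj Verb Adj Conj Conj.
Count = 1.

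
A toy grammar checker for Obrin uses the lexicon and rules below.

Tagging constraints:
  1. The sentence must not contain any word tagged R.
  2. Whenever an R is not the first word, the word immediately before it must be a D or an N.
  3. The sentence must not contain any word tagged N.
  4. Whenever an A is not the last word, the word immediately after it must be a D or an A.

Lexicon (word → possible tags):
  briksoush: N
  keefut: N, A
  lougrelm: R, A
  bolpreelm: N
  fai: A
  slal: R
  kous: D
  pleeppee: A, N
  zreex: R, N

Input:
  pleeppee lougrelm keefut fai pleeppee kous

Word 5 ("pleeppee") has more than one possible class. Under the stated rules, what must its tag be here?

A

Candidates per position — 1:pleeppee {A,N}; 2:lougrelm {R,A}; 3:keefut {N,A}; 4:fai {A}; 5:pleeppee {A,N}; 6:kous {D}.
At position 1, choosing N makes rule 3 impossible to satisfy; hence A.
At position 2, choosing R makes rule 1 impossible to satisfy; hence A.
At position 3, choosing N makes rule 3 impossible to satisfy; hence A.
At position 5, choosing N makes rule 3 impossible to satisfy; hence A.
The unique satisfying tagging is: A A A A A D.
Check: rule 1 ✓; rule 2 ✓; rule 3 ✓; rule 4 ✓.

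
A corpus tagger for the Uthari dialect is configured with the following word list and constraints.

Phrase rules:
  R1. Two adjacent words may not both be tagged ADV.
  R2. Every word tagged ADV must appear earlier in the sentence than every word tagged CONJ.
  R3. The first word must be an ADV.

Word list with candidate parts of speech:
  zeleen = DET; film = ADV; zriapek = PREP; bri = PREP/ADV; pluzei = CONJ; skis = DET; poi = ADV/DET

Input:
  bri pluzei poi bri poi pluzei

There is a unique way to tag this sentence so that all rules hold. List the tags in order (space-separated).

Candidates per position — 1:bri {PREP,ADV}; 2:pluzei {CONJ}; 3:poi {ADV,DET}; 4:bri {PREP,ADV}; 5:poi {ADV,DET}; 6:pluzei {CONJ}.
At position 1, choosing PREP makes rule 3 impossible to satisfy; hence ADV.
At position 3, choosing ADV makes rule 2 impossible to satisfy; hence DET.
At position 4, choosing ADV makes rule 2 impossible to satisfy; hence PREP.
At position 5, choosing ADV makes rule 2 impossible to satisfy; hence DET.
The unique satisfying tagging is: ADV CONJ DET PREP DET CONJ.
Check: rule 1 ok; rule 2 ok; rule 3 ok.

ADV CONJ DET PREP DET CONJ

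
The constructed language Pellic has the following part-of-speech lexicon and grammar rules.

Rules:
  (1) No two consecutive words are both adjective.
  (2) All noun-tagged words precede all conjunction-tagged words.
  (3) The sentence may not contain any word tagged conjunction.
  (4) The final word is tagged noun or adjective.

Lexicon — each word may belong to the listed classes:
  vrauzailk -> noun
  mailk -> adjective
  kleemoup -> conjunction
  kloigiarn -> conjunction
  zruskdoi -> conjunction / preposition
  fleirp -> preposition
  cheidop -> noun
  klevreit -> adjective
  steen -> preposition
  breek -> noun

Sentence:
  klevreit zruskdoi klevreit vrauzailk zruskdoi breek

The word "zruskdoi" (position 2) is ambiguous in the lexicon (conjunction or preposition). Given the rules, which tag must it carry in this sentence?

Candidates per position — 1:klevreit {adjective}; 2:zruskdoi {conjunction,preposition}; 3:klevreit {adjective}; 4:vrauzailk {noun}; 5:zruskdoi {conjunction,preposition}; 6:breek {noun}.
Word 2 cannot be conjunction — rule 2 would then fail for every completion. It is preposition.
Word 5 cannot be conjunction — rule 2 would then fail for every completion. It is preposition.
So the tagging must be: adjective preposition adjective noun preposition noun.
Check: rule 1 ok; rule 2 ok; rule 3 ok; rule 4 ok.

preposition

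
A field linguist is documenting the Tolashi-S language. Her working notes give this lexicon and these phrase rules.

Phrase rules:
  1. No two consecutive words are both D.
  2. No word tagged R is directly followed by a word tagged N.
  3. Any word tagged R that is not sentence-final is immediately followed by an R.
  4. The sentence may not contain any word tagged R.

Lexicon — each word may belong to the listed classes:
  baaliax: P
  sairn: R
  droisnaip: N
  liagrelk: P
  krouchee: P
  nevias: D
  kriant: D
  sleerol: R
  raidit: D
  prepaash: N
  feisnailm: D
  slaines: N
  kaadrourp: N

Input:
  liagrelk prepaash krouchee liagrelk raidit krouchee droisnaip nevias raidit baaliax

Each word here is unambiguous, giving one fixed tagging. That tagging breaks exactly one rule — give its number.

Fixed tagging: P N P P D P N D D P.
Checking each rule: R1 ✗, R2 ✓, R3 ✓, R4 ✓.
Only rule 1 fails.

1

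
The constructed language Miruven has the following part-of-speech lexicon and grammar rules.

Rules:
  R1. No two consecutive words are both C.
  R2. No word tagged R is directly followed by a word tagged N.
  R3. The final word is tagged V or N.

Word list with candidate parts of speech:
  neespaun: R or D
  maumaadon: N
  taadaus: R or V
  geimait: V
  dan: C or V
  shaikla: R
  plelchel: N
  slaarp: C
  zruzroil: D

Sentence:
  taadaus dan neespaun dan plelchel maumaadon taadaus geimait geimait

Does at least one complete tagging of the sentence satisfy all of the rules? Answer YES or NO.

YES

Candidates per position — 1:taadaus {R,V}; 2:dan {C,V}; 3:neespaun {R,D}; 4:dan {C,V}; 5:plelchel {N}; 6:maumaadon {N}; 7:taadaus {R,V}; 8:geimait {V}; 9:geimait {V}.
One satisfying assignment: V V R C N N R V V.
Checking: rule 1 holds; rule 2 holds; rule 3 holds.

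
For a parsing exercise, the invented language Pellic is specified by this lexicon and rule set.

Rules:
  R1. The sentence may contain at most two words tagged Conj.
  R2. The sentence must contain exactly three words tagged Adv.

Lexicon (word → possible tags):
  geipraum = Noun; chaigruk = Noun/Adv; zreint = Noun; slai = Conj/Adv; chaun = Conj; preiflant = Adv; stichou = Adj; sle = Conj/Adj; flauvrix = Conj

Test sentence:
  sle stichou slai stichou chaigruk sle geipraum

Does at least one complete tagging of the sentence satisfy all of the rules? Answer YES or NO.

Candidates per position — 1:sle {Conj,Adj}; 2:stichou {Adj}; 3:slai {Conj,Adv}; 4:stichou {Adj}; 5:chaigruk {Noun,Adv}; 6:sle {Conj,Adj}; 7:geipraum {Noun}.
Rule 2 cannot be satisfied by any choice of tags from the lexicon.
So there is no consistent tagging.

NO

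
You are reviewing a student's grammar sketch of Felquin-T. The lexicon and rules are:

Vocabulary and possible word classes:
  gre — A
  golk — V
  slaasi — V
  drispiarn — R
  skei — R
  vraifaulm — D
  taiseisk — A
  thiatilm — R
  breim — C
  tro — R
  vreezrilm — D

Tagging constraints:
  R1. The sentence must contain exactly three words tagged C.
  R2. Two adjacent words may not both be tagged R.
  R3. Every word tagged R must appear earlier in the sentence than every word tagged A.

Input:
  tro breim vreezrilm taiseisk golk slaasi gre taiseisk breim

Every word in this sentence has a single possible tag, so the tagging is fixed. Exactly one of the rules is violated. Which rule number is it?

1

Fixed tagging: R C D A V V A A C.
Checking each rule: R1 ✗, R2 ✓, R3 ✓.
Only rule 1 fails.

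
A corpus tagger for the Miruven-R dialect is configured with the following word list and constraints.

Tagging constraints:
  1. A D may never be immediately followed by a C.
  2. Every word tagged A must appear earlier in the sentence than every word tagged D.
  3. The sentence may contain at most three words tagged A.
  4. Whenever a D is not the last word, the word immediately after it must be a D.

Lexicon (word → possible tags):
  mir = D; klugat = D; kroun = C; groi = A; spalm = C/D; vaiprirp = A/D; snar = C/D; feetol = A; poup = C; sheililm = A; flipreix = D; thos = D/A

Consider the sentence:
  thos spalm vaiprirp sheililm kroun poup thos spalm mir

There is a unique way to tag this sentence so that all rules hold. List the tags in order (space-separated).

A C A A C C D D D

Candidates per position — 1:thos {D,A}; 2:spalm {C,D}; 3:vaiprirp {A,D}; 4:sheililm {A}; 5:kroun {C}; 6:poup {C}; 7:thos {D,A}; 8:spalm {C,D}; 9:mir {D}.
At position 1, choosing D makes rule 2 impossible to satisfy; hence A.
At position 2, choosing D makes rule 2 impossible to satisfy; hence C.
At position 3, choosing D makes rule 2 impossible to satisfy; hence A.
At position 7, choosing A makes rule 3 impossible to satisfy; hence D.
At position 8, choosing C makes rule 1 impossible to satisfy; hence D.
The unique satisfying tagging is: A C A A C C D D D.
Rule-by-rule: rule 1 ok; rule 2 ok; rule 3 ok; rule 4 ok.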